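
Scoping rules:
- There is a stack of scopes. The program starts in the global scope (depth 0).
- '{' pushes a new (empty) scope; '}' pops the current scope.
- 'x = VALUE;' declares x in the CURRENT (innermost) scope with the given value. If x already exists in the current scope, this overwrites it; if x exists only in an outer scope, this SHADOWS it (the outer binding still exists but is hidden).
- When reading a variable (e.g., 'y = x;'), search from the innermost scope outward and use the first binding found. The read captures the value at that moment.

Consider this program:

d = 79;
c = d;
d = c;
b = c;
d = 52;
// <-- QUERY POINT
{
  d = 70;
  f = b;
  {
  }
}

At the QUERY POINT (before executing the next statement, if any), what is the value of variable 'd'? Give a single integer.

Step 1: declare d=79 at depth 0
Step 2: declare c=(read d)=79 at depth 0
Step 3: declare d=(read c)=79 at depth 0
Step 4: declare b=(read c)=79 at depth 0
Step 5: declare d=52 at depth 0
Visible at query point: b=79 c=79 d=52

Answer: 52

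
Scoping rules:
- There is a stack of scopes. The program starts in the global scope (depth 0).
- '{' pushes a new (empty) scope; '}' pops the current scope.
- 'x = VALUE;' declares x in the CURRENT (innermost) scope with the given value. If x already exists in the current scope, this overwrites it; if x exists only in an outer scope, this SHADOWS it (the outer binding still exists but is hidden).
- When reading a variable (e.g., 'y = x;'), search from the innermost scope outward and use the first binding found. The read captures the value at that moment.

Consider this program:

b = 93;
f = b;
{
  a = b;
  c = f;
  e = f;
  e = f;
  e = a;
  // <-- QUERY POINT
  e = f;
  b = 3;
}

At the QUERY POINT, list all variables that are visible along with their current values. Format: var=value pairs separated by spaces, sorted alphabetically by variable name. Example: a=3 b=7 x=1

Answer: a=93 b=93 c=93 e=93 f=93

Derivation:
Step 1: declare b=93 at depth 0
Step 2: declare f=(read b)=93 at depth 0
Step 3: enter scope (depth=1)
Step 4: declare a=(read b)=93 at depth 1
Step 5: declare c=(read f)=93 at depth 1
Step 6: declare e=(read f)=93 at depth 1
Step 7: declare e=(read f)=93 at depth 1
Step 8: declare e=(read a)=93 at depth 1
Visible at query point: a=93 b=93 c=93 e=93 f=93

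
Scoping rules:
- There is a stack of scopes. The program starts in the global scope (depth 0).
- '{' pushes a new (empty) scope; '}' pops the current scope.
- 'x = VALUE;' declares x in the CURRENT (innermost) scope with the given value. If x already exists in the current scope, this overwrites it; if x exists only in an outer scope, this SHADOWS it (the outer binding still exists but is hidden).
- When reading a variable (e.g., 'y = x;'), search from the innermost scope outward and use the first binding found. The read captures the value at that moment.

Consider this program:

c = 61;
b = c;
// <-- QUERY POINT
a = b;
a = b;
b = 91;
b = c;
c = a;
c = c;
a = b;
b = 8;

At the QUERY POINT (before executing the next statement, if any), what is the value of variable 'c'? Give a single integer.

Answer: 61

Derivation:
Step 1: declare c=61 at depth 0
Step 2: declare b=(read c)=61 at depth 0
Visible at query point: b=61 c=61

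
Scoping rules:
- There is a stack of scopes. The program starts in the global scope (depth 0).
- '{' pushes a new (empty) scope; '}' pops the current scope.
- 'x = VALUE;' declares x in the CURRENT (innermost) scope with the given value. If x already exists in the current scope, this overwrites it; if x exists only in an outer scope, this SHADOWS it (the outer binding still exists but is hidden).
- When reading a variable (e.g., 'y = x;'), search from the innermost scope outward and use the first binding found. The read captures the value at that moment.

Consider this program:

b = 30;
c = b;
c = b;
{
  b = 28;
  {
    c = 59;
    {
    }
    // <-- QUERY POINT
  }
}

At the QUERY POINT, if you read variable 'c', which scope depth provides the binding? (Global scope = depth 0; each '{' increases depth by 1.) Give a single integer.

Step 1: declare b=30 at depth 0
Step 2: declare c=(read b)=30 at depth 0
Step 3: declare c=(read b)=30 at depth 0
Step 4: enter scope (depth=1)
Step 5: declare b=28 at depth 1
Step 6: enter scope (depth=2)
Step 7: declare c=59 at depth 2
Step 8: enter scope (depth=3)
Step 9: exit scope (depth=2)
Visible at query point: b=28 c=59

Answer: 2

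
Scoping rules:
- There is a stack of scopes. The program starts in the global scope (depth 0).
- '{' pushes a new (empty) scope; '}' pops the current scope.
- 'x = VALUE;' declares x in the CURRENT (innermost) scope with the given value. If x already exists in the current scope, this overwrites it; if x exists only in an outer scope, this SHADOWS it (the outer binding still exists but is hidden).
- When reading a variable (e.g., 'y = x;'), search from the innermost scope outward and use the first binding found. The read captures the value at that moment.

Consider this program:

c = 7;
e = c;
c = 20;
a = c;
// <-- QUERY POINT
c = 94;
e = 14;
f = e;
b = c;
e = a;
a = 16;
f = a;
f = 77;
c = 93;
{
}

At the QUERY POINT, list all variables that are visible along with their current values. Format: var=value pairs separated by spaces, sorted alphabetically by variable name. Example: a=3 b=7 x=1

Answer: a=20 c=20 e=7

Derivation:
Step 1: declare c=7 at depth 0
Step 2: declare e=(read c)=7 at depth 0
Step 3: declare c=20 at depth 0
Step 4: declare a=(read c)=20 at depth 0
Visible at query point: a=20 c=20 e=7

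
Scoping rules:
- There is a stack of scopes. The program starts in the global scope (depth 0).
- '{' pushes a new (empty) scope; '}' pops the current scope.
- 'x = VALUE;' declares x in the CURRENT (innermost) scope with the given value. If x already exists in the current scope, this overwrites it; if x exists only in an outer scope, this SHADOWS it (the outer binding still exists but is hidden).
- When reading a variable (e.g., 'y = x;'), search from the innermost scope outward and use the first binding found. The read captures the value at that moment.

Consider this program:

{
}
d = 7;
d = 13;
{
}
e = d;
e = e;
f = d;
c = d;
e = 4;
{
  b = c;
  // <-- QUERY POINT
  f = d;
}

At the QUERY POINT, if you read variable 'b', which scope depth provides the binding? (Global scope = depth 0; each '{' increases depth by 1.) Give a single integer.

Answer: 1

Derivation:
Step 1: enter scope (depth=1)
Step 2: exit scope (depth=0)
Step 3: declare d=7 at depth 0
Step 4: declare d=13 at depth 0
Step 5: enter scope (depth=1)
Step 6: exit scope (depth=0)
Step 7: declare e=(read d)=13 at depth 0
Step 8: declare e=(read e)=13 at depth 0
Step 9: declare f=(read d)=13 at depth 0
Step 10: declare c=(read d)=13 at depth 0
Step 11: declare e=4 at depth 0
Step 12: enter scope (depth=1)
Step 13: declare b=(read c)=13 at depth 1
Visible at query point: b=13 c=13 d=13 e=4 f=13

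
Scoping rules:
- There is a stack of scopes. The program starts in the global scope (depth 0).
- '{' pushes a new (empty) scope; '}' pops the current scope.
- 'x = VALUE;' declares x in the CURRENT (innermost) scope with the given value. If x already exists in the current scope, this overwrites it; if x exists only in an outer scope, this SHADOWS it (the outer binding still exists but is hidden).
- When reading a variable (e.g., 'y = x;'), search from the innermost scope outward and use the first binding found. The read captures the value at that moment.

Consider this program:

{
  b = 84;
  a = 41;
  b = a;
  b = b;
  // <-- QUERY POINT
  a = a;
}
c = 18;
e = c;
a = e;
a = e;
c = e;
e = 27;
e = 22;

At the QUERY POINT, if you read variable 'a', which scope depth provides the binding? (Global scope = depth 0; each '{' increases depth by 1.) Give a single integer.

Answer: 1

Derivation:
Step 1: enter scope (depth=1)
Step 2: declare b=84 at depth 1
Step 3: declare a=41 at depth 1
Step 4: declare b=(read a)=41 at depth 1
Step 5: declare b=(read b)=41 at depth 1
Visible at query point: a=41 b=41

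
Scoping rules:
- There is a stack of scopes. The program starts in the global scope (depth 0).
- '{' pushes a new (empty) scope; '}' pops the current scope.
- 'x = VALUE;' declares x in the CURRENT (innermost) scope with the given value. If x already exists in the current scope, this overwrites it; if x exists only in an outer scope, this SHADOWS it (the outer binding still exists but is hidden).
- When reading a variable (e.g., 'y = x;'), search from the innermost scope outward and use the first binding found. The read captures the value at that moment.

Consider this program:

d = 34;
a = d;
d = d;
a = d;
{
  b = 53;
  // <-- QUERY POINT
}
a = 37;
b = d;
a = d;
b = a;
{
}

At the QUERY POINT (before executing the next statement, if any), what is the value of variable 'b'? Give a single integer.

Step 1: declare d=34 at depth 0
Step 2: declare a=(read d)=34 at depth 0
Step 3: declare d=(read d)=34 at depth 0
Step 4: declare a=(read d)=34 at depth 0
Step 5: enter scope (depth=1)
Step 6: declare b=53 at depth 1
Visible at query point: a=34 b=53 d=34

Answer: 53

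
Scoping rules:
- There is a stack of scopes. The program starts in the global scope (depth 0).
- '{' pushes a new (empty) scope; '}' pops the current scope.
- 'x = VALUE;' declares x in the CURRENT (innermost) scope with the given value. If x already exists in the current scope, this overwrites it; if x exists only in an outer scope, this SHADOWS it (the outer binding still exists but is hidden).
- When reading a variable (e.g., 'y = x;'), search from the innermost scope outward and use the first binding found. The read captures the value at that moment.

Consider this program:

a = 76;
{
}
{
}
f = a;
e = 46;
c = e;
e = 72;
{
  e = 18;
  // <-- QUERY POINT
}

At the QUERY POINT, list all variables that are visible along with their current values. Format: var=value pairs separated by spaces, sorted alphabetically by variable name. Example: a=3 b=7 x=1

Step 1: declare a=76 at depth 0
Step 2: enter scope (depth=1)
Step 3: exit scope (depth=0)
Step 4: enter scope (depth=1)
Step 5: exit scope (depth=0)
Step 6: declare f=(read a)=76 at depth 0
Step 7: declare e=46 at depth 0
Step 8: declare c=(read e)=46 at depth 0
Step 9: declare e=72 at depth 0
Step 10: enter scope (depth=1)
Step 11: declare e=18 at depth 1
Visible at query point: a=76 c=46 e=18 f=76

Answer: a=76 c=46 e=18 f=76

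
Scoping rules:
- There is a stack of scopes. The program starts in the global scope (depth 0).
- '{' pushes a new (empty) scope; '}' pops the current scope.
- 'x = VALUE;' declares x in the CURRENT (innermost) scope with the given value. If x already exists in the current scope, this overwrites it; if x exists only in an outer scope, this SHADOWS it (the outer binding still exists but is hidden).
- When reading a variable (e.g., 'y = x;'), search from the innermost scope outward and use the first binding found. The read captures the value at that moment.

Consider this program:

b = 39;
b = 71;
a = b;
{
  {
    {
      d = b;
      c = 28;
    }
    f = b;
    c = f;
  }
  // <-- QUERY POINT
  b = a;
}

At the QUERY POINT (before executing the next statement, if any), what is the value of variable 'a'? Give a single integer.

Answer: 71

Derivation:
Step 1: declare b=39 at depth 0
Step 2: declare b=71 at depth 0
Step 3: declare a=(read b)=71 at depth 0
Step 4: enter scope (depth=1)
Step 5: enter scope (depth=2)
Step 6: enter scope (depth=3)
Step 7: declare d=(read b)=71 at depth 3
Step 8: declare c=28 at depth 3
Step 9: exit scope (depth=2)
Step 10: declare f=(read b)=71 at depth 2
Step 11: declare c=(read f)=71 at depth 2
Step 12: exit scope (depth=1)
Visible at query point: a=71 b=71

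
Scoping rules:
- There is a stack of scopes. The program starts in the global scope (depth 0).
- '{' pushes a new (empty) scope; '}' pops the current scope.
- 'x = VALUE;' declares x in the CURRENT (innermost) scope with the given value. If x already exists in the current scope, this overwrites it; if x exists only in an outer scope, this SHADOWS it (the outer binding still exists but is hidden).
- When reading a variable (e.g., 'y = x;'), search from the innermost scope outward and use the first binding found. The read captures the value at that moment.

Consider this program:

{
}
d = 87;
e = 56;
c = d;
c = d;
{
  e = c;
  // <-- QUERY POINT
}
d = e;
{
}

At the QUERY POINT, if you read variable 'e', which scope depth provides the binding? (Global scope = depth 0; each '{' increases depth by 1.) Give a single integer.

Answer: 1

Derivation:
Step 1: enter scope (depth=1)
Step 2: exit scope (depth=0)
Step 3: declare d=87 at depth 0
Step 4: declare e=56 at depth 0
Step 5: declare c=(read d)=87 at depth 0
Step 6: declare c=(read d)=87 at depth 0
Step 7: enter scope (depth=1)
Step 8: declare e=(read c)=87 at depth 1
Visible at query point: c=87 d=87 e=87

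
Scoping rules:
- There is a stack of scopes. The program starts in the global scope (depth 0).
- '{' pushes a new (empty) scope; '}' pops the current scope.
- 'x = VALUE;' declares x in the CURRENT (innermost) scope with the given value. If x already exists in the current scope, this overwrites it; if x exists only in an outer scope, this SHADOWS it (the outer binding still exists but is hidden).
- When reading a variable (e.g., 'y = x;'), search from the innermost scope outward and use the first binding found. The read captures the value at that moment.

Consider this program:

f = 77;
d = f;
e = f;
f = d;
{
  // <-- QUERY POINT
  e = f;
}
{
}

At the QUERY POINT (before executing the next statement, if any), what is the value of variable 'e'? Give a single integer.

Step 1: declare f=77 at depth 0
Step 2: declare d=(read f)=77 at depth 0
Step 3: declare e=(read f)=77 at depth 0
Step 4: declare f=(read d)=77 at depth 0
Step 5: enter scope (depth=1)
Visible at query point: d=77 e=77 f=77

Answer: 77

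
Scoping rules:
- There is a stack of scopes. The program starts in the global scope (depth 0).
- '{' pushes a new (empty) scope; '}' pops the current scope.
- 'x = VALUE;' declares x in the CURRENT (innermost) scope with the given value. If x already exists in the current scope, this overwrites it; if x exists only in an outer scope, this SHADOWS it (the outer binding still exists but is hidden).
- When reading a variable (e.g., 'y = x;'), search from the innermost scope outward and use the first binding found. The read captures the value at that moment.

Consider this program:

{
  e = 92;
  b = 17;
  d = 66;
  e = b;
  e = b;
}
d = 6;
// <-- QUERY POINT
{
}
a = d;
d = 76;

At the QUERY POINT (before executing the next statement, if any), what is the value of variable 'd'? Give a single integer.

Answer: 6

Derivation:
Step 1: enter scope (depth=1)
Step 2: declare e=92 at depth 1
Step 3: declare b=17 at depth 1
Step 4: declare d=66 at depth 1
Step 5: declare e=(read b)=17 at depth 1
Step 6: declare e=(read b)=17 at depth 1
Step 7: exit scope (depth=0)
Step 8: declare d=6 at depth 0
Visible at query point: d=6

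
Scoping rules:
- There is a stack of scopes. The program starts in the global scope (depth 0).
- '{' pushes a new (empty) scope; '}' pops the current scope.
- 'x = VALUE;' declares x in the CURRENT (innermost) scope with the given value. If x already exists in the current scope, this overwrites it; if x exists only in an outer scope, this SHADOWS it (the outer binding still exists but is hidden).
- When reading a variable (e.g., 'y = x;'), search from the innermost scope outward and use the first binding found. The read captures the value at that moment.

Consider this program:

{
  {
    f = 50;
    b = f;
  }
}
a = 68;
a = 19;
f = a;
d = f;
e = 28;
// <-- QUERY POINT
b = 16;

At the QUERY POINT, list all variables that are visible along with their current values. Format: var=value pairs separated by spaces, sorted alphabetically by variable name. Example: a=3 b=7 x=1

Step 1: enter scope (depth=1)
Step 2: enter scope (depth=2)
Step 3: declare f=50 at depth 2
Step 4: declare b=(read f)=50 at depth 2
Step 5: exit scope (depth=1)
Step 6: exit scope (depth=0)
Step 7: declare a=68 at depth 0
Step 8: declare a=19 at depth 0
Step 9: declare f=(read a)=19 at depth 0
Step 10: declare d=(read f)=19 at depth 0
Step 11: declare e=28 at depth 0
Visible at query point: a=19 d=19 e=28 f=19

Answer: a=19 d=19 e=28 f=19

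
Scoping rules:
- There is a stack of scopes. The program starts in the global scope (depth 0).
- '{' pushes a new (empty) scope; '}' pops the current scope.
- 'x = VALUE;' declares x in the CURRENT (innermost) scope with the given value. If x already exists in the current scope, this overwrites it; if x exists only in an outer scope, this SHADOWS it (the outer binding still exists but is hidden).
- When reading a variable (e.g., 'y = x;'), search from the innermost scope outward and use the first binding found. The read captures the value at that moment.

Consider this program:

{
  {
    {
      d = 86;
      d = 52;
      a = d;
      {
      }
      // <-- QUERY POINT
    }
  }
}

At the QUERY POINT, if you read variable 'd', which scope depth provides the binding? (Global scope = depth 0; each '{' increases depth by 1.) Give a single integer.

Step 1: enter scope (depth=1)
Step 2: enter scope (depth=2)
Step 3: enter scope (depth=3)
Step 4: declare d=86 at depth 3
Step 5: declare d=52 at depth 3
Step 6: declare a=(read d)=52 at depth 3
Step 7: enter scope (depth=4)
Step 8: exit scope (depth=3)
Visible at query point: a=52 d=52

Answer: 3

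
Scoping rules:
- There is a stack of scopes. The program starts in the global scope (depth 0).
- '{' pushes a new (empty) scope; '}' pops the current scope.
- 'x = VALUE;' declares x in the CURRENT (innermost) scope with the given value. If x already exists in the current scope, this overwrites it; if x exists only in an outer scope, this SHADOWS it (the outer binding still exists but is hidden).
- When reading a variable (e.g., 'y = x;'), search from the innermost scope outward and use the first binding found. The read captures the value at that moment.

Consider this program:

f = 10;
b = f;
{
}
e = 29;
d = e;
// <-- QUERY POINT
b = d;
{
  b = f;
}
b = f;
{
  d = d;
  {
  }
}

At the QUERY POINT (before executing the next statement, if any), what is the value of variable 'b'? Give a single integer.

Answer: 10

Derivation:
Step 1: declare f=10 at depth 0
Step 2: declare b=(read f)=10 at depth 0
Step 3: enter scope (depth=1)
Step 4: exit scope (depth=0)
Step 5: declare e=29 at depth 0
Step 6: declare d=(read e)=29 at depth 0
Visible at query point: b=10 d=29 e=29 f=10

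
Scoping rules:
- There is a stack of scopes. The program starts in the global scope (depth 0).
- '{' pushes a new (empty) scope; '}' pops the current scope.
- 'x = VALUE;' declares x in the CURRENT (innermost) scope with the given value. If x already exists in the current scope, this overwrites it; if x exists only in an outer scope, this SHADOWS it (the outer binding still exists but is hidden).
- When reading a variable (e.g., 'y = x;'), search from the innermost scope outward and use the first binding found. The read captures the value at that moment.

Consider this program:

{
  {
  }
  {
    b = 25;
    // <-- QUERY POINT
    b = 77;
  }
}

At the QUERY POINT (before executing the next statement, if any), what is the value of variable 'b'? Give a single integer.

Answer: 25

Derivation:
Step 1: enter scope (depth=1)
Step 2: enter scope (depth=2)
Step 3: exit scope (depth=1)
Step 4: enter scope (depth=2)
Step 5: declare b=25 at depth 2
Visible at query point: b=25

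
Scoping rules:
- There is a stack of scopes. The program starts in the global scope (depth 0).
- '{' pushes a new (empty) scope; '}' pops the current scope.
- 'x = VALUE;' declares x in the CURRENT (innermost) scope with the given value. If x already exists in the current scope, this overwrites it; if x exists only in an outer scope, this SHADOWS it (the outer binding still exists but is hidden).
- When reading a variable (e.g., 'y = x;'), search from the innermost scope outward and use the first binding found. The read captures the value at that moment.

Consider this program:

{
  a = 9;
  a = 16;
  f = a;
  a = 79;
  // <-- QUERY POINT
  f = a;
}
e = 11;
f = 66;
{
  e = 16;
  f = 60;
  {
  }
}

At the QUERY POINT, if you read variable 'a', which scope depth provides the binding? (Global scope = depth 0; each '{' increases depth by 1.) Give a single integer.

Answer: 1

Derivation:
Step 1: enter scope (depth=1)
Step 2: declare a=9 at depth 1
Step 3: declare a=16 at depth 1
Step 4: declare f=(read a)=16 at depth 1
Step 5: declare a=79 at depth 1
Visible at query point: a=79 f=16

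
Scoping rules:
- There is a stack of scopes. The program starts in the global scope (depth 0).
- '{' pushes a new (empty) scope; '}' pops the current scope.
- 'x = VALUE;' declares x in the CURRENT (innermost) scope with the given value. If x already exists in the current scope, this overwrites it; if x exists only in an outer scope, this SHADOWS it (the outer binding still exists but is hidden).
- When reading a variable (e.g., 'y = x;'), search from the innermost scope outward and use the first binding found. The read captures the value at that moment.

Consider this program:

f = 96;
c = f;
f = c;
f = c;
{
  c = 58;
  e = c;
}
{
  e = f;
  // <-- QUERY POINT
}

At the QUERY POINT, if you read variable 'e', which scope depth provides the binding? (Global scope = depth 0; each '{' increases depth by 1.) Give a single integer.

Answer: 1

Derivation:
Step 1: declare f=96 at depth 0
Step 2: declare c=(read f)=96 at depth 0
Step 3: declare f=(read c)=96 at depth 0
Step 4: declare f=(read c)=96 at depth 0
Step 5: enter scope (depth=1)
Step 6: declare c=58 at depth 1
Step 7: declare e=(read c)=58 at depth 1
Step 8: exit scope (depth=0)
Step 9: enter scope (depth=1)
Step 10: declare e=(read f)=96 at depth 1
Visible at query point: c=96 e=96 f=96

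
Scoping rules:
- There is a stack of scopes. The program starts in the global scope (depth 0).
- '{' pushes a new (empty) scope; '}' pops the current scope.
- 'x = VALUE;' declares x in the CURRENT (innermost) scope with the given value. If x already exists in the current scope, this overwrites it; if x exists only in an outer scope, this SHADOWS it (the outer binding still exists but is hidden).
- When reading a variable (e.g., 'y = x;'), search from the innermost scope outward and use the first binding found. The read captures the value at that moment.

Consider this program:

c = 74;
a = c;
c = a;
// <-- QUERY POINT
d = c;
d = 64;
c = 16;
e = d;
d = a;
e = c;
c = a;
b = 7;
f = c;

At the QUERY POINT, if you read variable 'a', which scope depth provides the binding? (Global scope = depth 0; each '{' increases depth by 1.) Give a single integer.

Answer: 0

Derivation:
Step 1: declare c=74 at depth 0
Step 2: declare a=(read c)=74 at depth 0
Step 3: declare c=(read a)=74 at depth 0
Visible at query point: a=74 c=74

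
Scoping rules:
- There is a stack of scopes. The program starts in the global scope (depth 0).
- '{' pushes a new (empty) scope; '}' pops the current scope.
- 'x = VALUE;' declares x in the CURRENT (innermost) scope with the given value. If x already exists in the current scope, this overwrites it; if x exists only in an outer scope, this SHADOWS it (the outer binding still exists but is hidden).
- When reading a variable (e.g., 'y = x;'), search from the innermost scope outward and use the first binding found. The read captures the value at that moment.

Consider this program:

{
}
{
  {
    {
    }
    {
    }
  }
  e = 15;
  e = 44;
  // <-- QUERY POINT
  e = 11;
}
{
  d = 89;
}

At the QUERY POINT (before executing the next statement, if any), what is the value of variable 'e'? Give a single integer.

Answer: 44

Derivation:
Step 1: enter scope (depth=1)
Step 2: exit scope (depth=0)
Step 3: enter scope (depth=1)
Step 4: enter scope (depth=2)
Step 5: enter scope (depth=3)
Step 6: exit scope (depth=2)
Step 7: enter scope (depth=3)
Step 8: exit scope (depth=2)
Step 9: exit scope (depth=1)
Step 10: declare e=15 at depth 1
Step 11: declare e=44 at depth 1
Visible at query point: e=44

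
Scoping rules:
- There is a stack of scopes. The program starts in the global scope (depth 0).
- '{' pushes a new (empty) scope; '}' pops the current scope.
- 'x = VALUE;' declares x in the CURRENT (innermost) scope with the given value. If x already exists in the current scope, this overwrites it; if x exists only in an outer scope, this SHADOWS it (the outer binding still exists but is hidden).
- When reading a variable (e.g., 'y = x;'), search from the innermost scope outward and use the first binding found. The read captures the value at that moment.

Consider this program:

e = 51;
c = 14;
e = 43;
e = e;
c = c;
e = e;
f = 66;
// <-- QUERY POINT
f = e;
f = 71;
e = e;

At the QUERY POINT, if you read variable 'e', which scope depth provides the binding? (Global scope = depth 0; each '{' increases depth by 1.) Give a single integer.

Answer: 0

Derivation:
Step 1: declare e=51 at depth 0
Step 2: declare c=14 at depth 0
Step 3: declare e=43 at depth 0
Step 4: declare e=(read e)=43 at depth 0
Step 5: declare c=(read c)=14 at depth 0
Step 6: declare e=(read e)=43 at depth 0
Step 7: declare f=66 at depth 0
Visible at query point: c=14 e=43 f=66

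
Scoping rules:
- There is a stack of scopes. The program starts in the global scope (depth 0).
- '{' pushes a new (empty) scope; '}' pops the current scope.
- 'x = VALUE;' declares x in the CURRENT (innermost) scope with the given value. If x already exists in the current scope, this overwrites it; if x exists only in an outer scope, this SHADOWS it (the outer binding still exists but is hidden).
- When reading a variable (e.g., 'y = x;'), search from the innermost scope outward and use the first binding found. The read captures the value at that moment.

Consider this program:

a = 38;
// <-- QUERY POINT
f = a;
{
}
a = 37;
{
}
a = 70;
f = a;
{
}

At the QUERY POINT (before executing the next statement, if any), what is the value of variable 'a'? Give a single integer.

Answer: 38

Derivation:
Step 1: declare a=38 at depth 0
Visible at query point: a=38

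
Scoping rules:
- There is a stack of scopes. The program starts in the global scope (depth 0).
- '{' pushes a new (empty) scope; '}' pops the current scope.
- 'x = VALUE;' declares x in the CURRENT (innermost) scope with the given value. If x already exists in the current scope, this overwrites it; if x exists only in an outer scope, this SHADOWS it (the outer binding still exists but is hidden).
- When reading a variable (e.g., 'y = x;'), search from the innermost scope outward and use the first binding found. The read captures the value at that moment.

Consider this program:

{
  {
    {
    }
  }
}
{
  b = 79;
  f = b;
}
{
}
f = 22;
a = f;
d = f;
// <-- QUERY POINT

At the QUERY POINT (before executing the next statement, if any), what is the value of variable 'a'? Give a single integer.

Answer: 22

Derivation:
Step 1: enter scope (depth=1)
Step 2: enter scope (depth=2)
Step 3: enter scope (depth=3)
Step 4: exit scope (depth=2)
Step 5: exit scope (depth=1)
Step 6: exit scope (depth=0)
Step 7: enter scope (depth=1)
Step 8: declare b=79 at depth 1
Step 9: declare f=(read b)=79 at depth 1
Step 10: exit scope (depth=0)
Step 11: enter scope (depth=1)
Step 12: exit scope (depth=0)
Step 13: declare f=22 at depth 0
Step 14: declare a=(read f)=22 at depth 0
Step 15: declare d=(read f)=22 at depth 0
Visible at query point: a=22 d=22 f=22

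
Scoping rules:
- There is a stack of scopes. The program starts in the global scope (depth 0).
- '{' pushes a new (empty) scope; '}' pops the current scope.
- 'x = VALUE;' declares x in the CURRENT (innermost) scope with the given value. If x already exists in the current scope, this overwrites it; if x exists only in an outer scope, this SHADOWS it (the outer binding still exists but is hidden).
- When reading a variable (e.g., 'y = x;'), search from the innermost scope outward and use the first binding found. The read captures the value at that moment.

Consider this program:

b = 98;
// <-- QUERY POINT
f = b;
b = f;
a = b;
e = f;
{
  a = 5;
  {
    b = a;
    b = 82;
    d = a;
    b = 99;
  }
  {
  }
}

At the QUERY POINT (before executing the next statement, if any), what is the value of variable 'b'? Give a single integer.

Answer: 98

Derivation:
Step 1: declare b=98 at depth 0
Visible at query point: b=98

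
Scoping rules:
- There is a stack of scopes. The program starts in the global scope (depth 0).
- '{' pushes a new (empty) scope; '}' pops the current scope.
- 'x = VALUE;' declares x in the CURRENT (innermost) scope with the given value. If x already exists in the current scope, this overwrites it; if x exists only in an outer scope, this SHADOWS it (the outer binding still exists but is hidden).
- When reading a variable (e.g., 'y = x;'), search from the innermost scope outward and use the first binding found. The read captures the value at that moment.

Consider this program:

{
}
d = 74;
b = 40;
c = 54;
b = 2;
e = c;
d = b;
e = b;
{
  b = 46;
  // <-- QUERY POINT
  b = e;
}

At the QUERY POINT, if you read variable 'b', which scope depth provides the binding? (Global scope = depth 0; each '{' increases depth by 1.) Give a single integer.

Step 1: enter scope (depth=1)
Step 2: exit scope (depth=0)
Step 3: declare d=74 at depth 0
Step 4: declare b=40 at depth 0
Step 5: declare c=54 at depth 0
Step 6: declare b=2 at depth 0
Step 7: declare e=(read c)=54 at depth 0
Step 8: declare d=(read b)=2 at depth 0
Step 9: declare e=(read b)=2 at depth 0
Step 10: enter scope (depth=1)
Step 11: declare b=46 at depth 1
Visible at query point: b=46 c=54 d=2 e=2

Answer: 1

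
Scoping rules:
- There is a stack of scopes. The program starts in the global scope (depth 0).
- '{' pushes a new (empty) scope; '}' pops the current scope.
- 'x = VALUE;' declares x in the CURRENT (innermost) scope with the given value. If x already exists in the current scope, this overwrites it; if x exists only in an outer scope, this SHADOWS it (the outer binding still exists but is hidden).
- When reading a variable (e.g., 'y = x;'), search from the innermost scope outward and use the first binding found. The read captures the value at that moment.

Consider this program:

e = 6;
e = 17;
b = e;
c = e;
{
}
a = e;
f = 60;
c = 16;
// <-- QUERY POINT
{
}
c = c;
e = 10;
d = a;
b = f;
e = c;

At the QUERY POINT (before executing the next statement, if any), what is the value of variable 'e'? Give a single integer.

Step 1: declare e=6 at depth 0
Step 2: declare e=17 at depth 0
Step 3: declare b=(read e)=17 at depth 0
Step 4: declare c=(read e)=17 at depth 0
Step 5: enter scope (depth=1)
Step 6: exit scope (depth=0)
Step 7: declare a=(read e)=17 at depth 0
Step 8: declare f=60 at depth 0
Step 9: declare c=16 at depth 0
Visible at query point: a=17 b=17 c=16 e=17 f=60

Answer: 17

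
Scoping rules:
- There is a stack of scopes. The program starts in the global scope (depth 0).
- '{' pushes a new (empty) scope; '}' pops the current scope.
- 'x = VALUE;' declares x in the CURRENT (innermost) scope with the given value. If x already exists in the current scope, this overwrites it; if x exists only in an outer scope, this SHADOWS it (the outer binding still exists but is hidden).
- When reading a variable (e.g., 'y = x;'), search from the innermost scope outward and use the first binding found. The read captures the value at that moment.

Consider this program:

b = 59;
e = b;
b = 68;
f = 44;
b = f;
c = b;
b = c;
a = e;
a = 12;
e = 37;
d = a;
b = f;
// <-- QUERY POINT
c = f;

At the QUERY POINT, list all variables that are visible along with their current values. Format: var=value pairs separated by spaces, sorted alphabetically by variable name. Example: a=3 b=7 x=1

Step 1: declare b=59 at depth 0
Step 2: declare e=(read b)=59 at depth 0
Step 3: declare b=68 at depth 0
Step 4: declare f=44 at depth 0
Step 5: declare b=(read f)=44 at depth 0
Step 6: declare c=(read b)=44 at depth 0
Step 7: declare b=(read c)=44 at depth 0
Step 8: declare a=(read e)=59 at depth 0
Step 9: declare a=12 at depth 0
Step 10: declare e=37 at depth 0
Step 11: declare d=(read a)=12 at depth 0
Step 12: declare b=(read f)=44 at depth 0
Visible at query point: a=12 b=44 c=44 d=12 e=37 f=44

Answer: a=12 b=44 c=44 d=12 e=37 f=44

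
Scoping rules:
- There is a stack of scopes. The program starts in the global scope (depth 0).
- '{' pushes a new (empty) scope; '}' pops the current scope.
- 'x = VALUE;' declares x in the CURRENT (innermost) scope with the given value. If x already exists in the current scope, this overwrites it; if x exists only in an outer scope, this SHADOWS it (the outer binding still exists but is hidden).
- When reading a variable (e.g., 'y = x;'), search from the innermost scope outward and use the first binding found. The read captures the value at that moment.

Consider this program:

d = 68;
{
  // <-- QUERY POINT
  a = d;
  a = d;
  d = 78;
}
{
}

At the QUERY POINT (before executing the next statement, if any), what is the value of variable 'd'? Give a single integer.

Step 1: declare d=68 at depth 0
Step 2: enter scope (depth=1)
Visible at query point: d=68

Answer: 68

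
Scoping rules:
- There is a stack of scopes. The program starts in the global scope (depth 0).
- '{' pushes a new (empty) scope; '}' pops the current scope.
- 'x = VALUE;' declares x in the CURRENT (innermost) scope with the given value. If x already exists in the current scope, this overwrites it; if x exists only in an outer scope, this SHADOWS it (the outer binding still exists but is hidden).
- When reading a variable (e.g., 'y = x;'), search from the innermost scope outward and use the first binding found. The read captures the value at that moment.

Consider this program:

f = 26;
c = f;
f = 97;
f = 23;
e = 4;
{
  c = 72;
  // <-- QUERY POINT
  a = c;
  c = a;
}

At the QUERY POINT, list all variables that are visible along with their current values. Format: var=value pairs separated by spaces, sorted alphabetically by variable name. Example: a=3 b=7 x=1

Answer: c=72 e=4 f=23

Derivation:
Step 1: declare f=26 at depth 0
Step 2: declare c=(read f)=26 at depth 0
Step 3: declare f=97 at depth 0
Step 4: declare f=23 at depth 0
Step 5: declare e=4 at depth 0
Step 6: enter scope (depth=1)
Step 7: declare c=72 at depth 1
Visible at query point: c=72 e=4 f=23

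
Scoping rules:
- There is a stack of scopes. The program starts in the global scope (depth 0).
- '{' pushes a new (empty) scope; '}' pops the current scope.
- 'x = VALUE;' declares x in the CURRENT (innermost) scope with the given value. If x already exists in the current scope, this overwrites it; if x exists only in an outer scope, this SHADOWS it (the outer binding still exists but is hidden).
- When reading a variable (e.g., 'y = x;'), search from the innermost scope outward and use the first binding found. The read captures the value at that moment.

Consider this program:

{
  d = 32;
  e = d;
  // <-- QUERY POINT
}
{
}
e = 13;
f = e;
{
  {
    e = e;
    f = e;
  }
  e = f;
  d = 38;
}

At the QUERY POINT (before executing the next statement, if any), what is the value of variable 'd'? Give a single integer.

Step 1: enter scope (depth=1)
Step 2: declare d=32 at depth 1
Step 3: declare e=(read d)=32 at depth 1
Visible at query point: d=32 e=32

Answer: 32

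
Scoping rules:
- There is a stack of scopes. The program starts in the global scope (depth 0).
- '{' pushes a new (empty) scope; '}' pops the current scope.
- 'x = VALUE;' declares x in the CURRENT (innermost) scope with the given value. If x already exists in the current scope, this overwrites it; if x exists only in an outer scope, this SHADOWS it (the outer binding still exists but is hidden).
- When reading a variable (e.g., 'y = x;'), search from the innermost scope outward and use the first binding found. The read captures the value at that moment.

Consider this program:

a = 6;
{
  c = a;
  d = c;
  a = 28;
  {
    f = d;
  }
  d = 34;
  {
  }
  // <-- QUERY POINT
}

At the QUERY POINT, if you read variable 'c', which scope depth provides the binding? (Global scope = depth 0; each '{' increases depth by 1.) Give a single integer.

Step 1: declare a=6 at depth 0
Step 2: enter scope (depth=1)
Step 3: declare c=(read a)=6 at depth 1
Step 4: declare d=(read c)=6 at depth 1
Step 5: declare a=28 at depth 1
Step 6: enter scope (depth=2)
Step 7: declare f=(read d)=6 at depth 2
Step 8: exit scope (depth=1)
Step 9: declare d=34 at depth 1
Step 10: enter scope (depth=2)
Step 11: exit scope (depth=1)
Visible at query point: a=28 c=6 d=34

Answer: 1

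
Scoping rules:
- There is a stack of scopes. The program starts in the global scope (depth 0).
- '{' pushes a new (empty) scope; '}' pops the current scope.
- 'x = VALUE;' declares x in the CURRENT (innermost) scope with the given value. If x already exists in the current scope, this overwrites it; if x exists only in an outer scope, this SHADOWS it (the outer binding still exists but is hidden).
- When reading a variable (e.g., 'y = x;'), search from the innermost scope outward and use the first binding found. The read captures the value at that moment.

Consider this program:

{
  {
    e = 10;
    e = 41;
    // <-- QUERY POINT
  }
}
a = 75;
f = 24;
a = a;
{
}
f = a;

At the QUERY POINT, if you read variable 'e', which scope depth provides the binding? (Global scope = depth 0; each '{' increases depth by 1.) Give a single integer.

Answer: 2

Derivation:
Step 1: enter scope (depth=1)
Step 2: enter scope (depth=2)
Step 3: declare e=10 at depth 2
Step 4: declare e=41 at depth 2
Visible at query point: e=41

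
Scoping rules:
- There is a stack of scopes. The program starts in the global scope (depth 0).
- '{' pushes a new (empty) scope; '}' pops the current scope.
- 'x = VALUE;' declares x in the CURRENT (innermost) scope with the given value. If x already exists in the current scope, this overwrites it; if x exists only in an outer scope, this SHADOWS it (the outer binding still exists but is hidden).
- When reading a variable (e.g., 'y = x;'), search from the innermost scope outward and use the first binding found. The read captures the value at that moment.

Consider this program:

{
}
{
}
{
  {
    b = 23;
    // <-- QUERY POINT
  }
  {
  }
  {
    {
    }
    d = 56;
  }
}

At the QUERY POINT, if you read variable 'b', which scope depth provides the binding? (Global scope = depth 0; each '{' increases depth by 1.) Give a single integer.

Step 1: enter scope (depth=1)
Step 2: exit scope (depth=0)
Step 3: enter scope (depth=1)
Step 4: exit scope (depth=0)
Step 5: enter scope (depth=1)
Step 6: enter scope (depth=2)
Step 7: declare b=23 at depth 2
Visible at query point: b=23

Answer: 2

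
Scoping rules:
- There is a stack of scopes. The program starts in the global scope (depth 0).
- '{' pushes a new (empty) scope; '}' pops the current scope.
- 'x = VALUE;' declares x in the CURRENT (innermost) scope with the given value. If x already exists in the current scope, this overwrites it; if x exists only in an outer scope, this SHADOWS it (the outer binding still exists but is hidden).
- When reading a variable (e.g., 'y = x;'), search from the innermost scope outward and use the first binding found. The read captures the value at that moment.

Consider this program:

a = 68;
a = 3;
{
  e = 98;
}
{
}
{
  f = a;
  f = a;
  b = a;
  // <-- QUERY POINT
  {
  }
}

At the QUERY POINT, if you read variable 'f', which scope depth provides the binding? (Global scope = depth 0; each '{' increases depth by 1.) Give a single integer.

Step 1: declare a=68 at depth 0
Step 2: declare a=3 at depth 0
Step 3: enter scope (depth=1)
Step 4: declare e=98 at depth 1
Step 5: exit scope (depth=0)
Step 6: enter scope (depth=1)
Step 7: exit scope (depth=0)
Step 8: enter scope (depth=1)
Step 9: declare f=(read a)=3 at depth 1
Step 10: declare f=(read a)=3 at depth 1
Step 11: declare b=(read a)=3 at depth 1
Visible at query point: a=3 b=3 f=3

Answer: 1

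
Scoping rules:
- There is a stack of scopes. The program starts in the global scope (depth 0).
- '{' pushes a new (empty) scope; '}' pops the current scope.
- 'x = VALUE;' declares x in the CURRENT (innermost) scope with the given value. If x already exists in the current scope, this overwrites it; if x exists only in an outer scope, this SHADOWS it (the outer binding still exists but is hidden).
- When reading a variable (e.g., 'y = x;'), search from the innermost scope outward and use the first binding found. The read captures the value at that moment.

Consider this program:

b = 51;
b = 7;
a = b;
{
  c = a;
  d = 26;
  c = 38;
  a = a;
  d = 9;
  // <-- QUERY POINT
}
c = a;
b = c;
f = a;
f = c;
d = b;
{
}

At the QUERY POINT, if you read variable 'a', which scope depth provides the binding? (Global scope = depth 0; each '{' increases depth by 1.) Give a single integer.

Answer: 1

Derivation:
Step 1: declare b=51 at depth 0
Step 2: declare b=7 at depth 0
Step 3: declare a=(read b)=7 at depth 0
Step 4: enter scope (depth=1)
Step 5: declare c=(read a)=7 at depth 1
Step 6: declare d=26 at depth 1
Step 7: declare c=38 at depth 1
Step 8: declare a=(read a)=7 at depth 1
Step 9: declare d=9 at depth 1
Visible at query point: a=7 b=7 c=38 d=9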